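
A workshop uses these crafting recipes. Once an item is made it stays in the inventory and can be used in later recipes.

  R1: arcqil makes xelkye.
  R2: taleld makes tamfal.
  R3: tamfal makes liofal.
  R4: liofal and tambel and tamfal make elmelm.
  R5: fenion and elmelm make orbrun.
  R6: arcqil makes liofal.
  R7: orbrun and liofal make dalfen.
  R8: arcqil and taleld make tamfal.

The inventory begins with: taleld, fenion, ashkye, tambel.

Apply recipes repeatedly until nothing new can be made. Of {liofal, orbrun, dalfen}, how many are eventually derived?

Using R2, taleld makes tamfal.
Using R3, tamfal makes liofal.
liofal and tambel and tamfal → elmelm (R4).
Using R5, fenion and elmelm make orbrun.
orbrun and liofal → dalfen (R7).
liofal: reached.
orbrun: reached.
dalfen: reached.
All 3 are reached.

3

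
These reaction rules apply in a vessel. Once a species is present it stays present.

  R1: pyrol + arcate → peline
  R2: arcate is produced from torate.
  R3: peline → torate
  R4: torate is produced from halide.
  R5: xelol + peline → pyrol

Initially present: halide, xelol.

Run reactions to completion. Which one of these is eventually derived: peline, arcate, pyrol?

halide present → torate forms (R4).
torate present → arcate forms (R2).
pyrol would need xelol and peline (R5), but peline never forms. peline would need pyrol and arcate (R1), but pyrol never forms.

arcate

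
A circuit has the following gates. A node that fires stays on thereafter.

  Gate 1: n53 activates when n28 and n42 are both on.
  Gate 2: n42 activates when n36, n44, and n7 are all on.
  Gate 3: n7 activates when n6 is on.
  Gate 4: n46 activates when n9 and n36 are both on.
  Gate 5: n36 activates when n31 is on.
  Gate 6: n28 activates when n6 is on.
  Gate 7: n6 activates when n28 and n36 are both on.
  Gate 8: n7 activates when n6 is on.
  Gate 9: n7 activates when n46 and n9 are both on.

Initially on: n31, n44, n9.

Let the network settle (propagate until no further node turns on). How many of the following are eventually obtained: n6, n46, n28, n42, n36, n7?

4

n31 is on, so n36 activates (Gate 5).
n9 and n36 are on, so n46 activates (Gate 4).
Gate 9: n46 and n9 on → n7 on.
Gate 2: n36, n44, and n7 on → n42 on.
n6 would need n28 and n36 (Gate 7), but n28 never turns on.
n46: reached.
n28 would need n6 (Gate 6), but n6 never turns on.
n42: reached.
n36: reached.
n7: reached.
Reached: n46, n42, n36, and n7 — 4 of the 6.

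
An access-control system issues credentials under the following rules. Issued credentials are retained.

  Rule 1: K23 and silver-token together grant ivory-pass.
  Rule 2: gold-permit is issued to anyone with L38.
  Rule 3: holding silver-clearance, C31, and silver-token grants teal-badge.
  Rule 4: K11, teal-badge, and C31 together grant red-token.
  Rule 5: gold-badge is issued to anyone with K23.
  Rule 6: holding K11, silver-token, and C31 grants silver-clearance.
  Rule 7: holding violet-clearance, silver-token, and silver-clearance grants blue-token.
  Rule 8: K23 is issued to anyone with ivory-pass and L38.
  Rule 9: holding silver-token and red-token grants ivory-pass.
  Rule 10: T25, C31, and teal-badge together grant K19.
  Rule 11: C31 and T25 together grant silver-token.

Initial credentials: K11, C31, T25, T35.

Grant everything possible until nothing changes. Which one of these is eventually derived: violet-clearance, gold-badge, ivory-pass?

ivory-pass

Holding C31 and T25 grants silver-token (Rule 11).
Holding K11, silver-token, and C31 grants silver-clearance (Rule 6).
Holding silver-clearance, C31, and silver-token grants teal-badge (Rule 3).
Holding K11, teal-badge, and C31 grants red-token (Rule 4).
Holding silver-token and red-token grants ivory-pass (Rule 9).
gold-badge would need K23 (Rule 5), but K23 is never granted. No rule produces violet-clearance, and it is not given.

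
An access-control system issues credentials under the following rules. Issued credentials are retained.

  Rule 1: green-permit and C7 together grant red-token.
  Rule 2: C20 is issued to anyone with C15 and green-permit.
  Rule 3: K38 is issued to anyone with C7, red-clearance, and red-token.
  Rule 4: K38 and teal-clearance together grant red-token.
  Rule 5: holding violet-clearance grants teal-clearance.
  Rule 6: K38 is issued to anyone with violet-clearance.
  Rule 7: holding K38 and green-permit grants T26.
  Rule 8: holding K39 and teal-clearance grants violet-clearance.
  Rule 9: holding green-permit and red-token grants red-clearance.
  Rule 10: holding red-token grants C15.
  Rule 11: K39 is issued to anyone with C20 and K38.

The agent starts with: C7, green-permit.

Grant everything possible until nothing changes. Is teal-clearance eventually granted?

teal-clearance would need violet-clearance (Rule 5), but violet-clearance is never granted.

No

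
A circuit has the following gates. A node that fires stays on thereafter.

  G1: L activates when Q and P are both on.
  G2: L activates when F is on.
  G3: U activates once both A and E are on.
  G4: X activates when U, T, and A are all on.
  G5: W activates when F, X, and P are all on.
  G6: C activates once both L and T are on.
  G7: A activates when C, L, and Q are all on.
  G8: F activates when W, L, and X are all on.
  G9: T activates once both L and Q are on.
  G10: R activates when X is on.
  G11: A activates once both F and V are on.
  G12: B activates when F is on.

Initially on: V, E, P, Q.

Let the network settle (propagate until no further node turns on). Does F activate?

F would need W, L, and X (G8), but W never turns on.

No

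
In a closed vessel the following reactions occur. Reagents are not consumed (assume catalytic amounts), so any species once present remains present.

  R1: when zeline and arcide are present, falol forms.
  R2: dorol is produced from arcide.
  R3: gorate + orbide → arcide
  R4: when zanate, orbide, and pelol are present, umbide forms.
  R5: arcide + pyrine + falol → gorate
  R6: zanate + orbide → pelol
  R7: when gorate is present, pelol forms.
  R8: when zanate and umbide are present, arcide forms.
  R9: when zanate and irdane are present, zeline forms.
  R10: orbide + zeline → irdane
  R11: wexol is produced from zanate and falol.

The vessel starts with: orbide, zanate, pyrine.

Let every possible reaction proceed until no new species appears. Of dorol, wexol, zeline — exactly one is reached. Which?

zanate and orbide present → pelol forms (R6).
zanate, orbide, and pelol present → umbide forms (R4).
zanate and umbide present → arcide forms (R8).
arcide present → dorol forms (R2).
zeline would need zanate and irdane (R9), but irdane never forms. wexol would need zanate and falol (R11), but falol never forms.

dorol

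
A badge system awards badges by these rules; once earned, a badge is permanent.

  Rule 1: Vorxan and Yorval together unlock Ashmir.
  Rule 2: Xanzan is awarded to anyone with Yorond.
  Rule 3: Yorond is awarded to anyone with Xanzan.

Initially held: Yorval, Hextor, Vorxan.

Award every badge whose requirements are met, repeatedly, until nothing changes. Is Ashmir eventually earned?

With Vorxan and Yorval, Ashmir is earned (Rule 1).

Yes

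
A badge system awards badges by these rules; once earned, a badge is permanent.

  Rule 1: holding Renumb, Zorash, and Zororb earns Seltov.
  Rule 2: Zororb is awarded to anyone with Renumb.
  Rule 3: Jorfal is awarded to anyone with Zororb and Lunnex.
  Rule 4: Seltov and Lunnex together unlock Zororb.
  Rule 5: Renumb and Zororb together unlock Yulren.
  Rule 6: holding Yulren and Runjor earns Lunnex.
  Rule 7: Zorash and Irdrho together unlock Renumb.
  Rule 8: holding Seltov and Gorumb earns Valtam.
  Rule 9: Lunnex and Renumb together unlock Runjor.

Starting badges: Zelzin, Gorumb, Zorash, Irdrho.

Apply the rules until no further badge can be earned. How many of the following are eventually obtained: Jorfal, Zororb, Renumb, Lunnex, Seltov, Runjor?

3

With Zorash and Irdrho, Renumb is earned (Rule 7).
With Renumb, Zororb is earned (Rule 2).
With Renumb, Zorash, and Zororb, Seltov is earned (Rule 1).
Jorfal would need Zororb and Lunnex (Rule 3), but Lunnex is never earned.
Zororb: reached.
Renumb: reached.
Lunnex would need Yulren and Runjor (Rule 6), but Runjor is never earned.
Seltov: reached.
Runjor would need Lunnex and Renumb (Rule 9), but Lunnex is never earned.
Reached: Zororb, Renumb, and Seltov — 3 of the 6.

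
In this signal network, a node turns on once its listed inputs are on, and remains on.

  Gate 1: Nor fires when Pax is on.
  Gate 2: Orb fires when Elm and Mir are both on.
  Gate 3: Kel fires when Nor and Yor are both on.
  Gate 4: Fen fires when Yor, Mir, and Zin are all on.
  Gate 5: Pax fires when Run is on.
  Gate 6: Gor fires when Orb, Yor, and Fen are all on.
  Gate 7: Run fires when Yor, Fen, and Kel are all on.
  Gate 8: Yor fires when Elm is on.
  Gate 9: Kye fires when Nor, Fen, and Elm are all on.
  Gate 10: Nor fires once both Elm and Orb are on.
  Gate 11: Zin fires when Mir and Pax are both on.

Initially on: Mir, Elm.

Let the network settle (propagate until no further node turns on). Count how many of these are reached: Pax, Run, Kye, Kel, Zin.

1

Elm is on, so Yor fires (Gate 8).
Elm and Mir are on, so Orb fires (Gate 2).
Gate 10: Elm and Orb on → Nor on.
Gate 3: Nor and Yor on → Kel on.
Pax would need Run (Gate 5), but Run never turns on.
Run would need Yor, Fen, and Kel (Gate 7), but Fen never turns on.
Kye would need Nor, Fen, and Elm (Gate 9), but Fen never turns on.
Kel: reached.
Zin would need Mir and Pax (Gate 11), but Pax never turns on.
Reached: Kel — 1 of the 5.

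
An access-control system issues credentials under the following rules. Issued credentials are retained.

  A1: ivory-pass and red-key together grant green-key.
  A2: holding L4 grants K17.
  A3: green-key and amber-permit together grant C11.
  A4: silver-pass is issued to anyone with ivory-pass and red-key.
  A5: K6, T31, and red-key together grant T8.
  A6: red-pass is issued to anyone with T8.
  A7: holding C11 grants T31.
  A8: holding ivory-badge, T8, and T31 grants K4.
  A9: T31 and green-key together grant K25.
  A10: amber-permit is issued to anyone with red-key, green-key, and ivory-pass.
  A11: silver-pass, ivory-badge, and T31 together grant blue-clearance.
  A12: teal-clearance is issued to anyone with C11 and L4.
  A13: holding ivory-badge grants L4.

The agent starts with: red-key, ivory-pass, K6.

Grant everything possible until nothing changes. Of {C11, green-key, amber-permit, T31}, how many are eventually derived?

4

Holding ivory-pass and red-key grants green-key (A1).
Holding red-key, green-key, and ivory-pass grants amber-permit (A10).
Holding green-key and amber-permit grants C11 (A3).
Holding C11 grants T31 (A7).
C11: reached.
green-key: reached.
amber-permit: reached.
T31: reached.
All 4 are reached.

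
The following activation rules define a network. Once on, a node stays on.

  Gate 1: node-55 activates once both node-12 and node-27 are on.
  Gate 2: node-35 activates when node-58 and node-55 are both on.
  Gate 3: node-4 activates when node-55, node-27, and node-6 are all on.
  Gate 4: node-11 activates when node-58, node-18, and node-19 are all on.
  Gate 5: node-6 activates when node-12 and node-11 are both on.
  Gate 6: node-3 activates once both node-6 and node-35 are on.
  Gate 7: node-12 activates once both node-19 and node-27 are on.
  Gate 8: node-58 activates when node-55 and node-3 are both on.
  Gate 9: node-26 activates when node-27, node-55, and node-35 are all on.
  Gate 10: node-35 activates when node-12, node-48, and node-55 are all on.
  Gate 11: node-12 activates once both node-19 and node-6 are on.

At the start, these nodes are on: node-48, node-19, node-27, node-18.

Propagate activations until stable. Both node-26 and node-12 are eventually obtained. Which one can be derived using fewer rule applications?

node-12: Gate 7: node-19 and node-27 on → node-12 on. [1 rule application]
node-26: node-19 and node-27 are on, so node-12 activates (Gate 7). Gate 1: node-12 and node-27 on → node-55 on. Gate 10: node-12, node-48, and node-55 on → node-35 on. Gate 9: node-27, node-55, and node-35 on → node-26 on. [4 rule applications]
node-12 needs fewer.

node-12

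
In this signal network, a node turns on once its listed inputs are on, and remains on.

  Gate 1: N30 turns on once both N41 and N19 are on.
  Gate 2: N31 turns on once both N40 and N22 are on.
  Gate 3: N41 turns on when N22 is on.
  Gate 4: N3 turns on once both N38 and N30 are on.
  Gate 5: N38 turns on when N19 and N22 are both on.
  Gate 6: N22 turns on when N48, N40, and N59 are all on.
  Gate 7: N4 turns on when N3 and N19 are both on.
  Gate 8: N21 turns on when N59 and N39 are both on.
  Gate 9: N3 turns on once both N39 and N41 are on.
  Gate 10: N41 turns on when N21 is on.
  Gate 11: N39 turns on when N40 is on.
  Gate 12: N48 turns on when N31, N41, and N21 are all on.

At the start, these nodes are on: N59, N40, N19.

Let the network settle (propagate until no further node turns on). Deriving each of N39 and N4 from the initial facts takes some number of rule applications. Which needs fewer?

N39

N39: N40 is on, so N39 turns on (Gate 11). [1 rule application]
N4: Gate 11: N40 on → N39 on. Gate 8: N59 and N39 on → N21 on. N21 is on, so N41 turns on (Gate 10). Gate 9: N39 and N41 on → N3 on. N3 and N19 are on, so N4 turns on (Gate 7). [5 rule applications]
N39 needs fewer.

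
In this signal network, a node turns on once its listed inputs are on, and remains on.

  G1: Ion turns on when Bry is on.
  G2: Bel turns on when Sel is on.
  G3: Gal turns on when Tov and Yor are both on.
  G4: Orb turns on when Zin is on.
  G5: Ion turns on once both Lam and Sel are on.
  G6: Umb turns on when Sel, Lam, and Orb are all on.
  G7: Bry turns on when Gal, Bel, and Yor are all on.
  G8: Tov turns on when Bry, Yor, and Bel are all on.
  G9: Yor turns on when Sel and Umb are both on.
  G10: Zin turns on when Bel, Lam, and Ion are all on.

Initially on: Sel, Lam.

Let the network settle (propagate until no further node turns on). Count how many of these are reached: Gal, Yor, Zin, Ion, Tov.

3

G5: Lam and Sel on → Ion on.
Sel is on, so Bel turns on (G2).
Bel, Lam, and Ion are on, so Zin turns on (G10).
Zin is on, so Orb turns on (G4).
Sel, Lam, and Orb are on, so Umb turns on (G6).
Sel and Umb are on, so Yor turns on (G9).
Gal would need Tov and Yor (G3), but Tov never turns on.
Yor: reached.
Zin: reached.
Ion: reached.
Tov would need Bry, Yor, and Bel (G8), but Bry never turns on.
Reached: Yor, Zin, and Ion — 3 of the 5.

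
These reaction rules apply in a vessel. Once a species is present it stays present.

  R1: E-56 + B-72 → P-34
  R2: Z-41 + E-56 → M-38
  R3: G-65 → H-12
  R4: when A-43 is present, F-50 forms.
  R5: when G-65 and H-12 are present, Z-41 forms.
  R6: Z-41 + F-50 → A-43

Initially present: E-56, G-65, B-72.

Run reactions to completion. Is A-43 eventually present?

No

A-43 would need Z-41 and F-50 (R6), but F-50 never forms.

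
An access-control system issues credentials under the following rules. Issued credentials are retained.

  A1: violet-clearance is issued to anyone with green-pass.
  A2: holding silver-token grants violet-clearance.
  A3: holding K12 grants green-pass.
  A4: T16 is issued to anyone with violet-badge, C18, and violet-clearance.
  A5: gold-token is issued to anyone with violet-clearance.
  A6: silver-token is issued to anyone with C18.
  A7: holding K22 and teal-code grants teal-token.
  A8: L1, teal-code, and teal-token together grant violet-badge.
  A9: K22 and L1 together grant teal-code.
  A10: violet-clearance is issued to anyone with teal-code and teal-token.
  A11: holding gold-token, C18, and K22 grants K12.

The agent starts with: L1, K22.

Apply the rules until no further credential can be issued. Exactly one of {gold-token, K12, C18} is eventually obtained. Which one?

gold-token

Holding K22 and L1 grants teal-code (A9).
Holding K22 and teal-code grants teal-token (A7).
Holding teal-code and teal-token grants violet-clearance (A10).
Holding violet-clearance grants gold-token (A5).
No rule produces C18, and it is not given. K12 would need gold-token, C18, and K22 (A11), but C18 is never granted.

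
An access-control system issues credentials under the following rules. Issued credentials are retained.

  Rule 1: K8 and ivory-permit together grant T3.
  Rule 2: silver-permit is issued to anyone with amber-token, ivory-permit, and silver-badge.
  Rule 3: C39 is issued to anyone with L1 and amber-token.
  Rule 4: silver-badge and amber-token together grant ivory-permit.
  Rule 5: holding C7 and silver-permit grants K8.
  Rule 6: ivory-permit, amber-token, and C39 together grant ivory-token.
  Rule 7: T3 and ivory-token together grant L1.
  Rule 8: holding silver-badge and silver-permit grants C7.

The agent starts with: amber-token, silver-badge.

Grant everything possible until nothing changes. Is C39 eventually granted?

C39 would need L1 and amber-token (Rule 3), but L1 is never granted.

No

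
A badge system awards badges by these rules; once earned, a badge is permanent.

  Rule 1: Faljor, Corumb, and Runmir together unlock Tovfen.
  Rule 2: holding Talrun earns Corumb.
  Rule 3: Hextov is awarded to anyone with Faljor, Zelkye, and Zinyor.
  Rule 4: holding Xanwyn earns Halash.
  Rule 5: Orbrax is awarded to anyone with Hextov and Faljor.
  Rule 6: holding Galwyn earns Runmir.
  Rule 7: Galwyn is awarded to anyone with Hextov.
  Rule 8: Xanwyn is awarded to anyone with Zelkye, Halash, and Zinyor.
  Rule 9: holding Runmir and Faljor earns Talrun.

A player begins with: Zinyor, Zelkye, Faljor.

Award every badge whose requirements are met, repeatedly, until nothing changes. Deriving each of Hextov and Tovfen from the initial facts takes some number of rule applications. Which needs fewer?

Hextov

Hextov: With Faljor, Zelkye, and Zinyor, Hextov is earned (Rule 3). [1 rule application]
Tovfen: With Faljor, Zelkye, and Zinyor, Hextov is earned (Rule 3). With Hextov, Galwyn is earned (Rule 7). With Galwyn, Runmir is earned (Rule 6). With Runmir and Faljor, Talrun is earned (Rule 9). With Talrun, Corumb is earned (Rule 2). With Faljor, Corumb, and Runmir, Tovfen is earned (Rule 1). [6 rule applications]
Hextov needs fewer.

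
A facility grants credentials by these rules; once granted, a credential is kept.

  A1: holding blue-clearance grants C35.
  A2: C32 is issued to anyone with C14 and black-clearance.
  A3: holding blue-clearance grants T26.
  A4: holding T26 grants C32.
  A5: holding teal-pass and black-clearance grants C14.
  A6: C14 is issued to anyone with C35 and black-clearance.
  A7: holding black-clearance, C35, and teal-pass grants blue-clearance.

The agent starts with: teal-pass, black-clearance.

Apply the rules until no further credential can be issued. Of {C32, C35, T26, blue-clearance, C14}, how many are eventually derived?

Holding teal-pass and black-clearance grants C14 (A5).
Holding C14 and black-clearance grants C32 (A2).
C32: reached.
C35 would need blue-clearance (A1), but blue-clearance is never granted.
T26 would need blue-clearance (A3), but blue-clearance is never granted.
blue-clearance would need black-clearance, C35, and teal-pass (A7), but C35 is never granted.
C14: reached.
Reached: C32 and C14 — 2 of the 5.

2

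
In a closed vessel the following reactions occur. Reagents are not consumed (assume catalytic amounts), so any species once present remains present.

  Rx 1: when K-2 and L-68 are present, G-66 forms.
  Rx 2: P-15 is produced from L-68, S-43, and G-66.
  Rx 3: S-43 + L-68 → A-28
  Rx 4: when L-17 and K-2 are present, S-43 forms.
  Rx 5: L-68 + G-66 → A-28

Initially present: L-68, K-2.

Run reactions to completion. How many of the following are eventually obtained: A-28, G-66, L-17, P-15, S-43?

2

K-2 and L-68 present → G-66 forms (Rx 1).
L-68 and G-66 present → A-28 forms (Rx 5).
A-28: reached.
G-66: reached.
No rule produces L-17, and it is not given.
P-15 would need L-68, S-43, and G-66 (Rx 2), but S-43 never forms.
S-43 would need L-17 and K-2 (Rx 4), but L-17 never forms.
Reached: A-28 and G-66 — 2 of the 5.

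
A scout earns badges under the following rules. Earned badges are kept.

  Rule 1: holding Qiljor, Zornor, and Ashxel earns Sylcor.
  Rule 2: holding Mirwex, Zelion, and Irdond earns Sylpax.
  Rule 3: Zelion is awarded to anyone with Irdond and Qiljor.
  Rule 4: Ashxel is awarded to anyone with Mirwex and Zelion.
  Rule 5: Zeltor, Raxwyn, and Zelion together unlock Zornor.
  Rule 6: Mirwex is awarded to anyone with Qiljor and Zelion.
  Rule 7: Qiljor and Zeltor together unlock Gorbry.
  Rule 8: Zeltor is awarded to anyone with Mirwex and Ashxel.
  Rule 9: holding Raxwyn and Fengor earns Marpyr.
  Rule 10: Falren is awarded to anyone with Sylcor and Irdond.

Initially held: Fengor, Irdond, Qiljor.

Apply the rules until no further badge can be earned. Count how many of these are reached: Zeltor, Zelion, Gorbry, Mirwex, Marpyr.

With Irdond and Qiljor, Zelion is earned (Rule 3).
With Qiljor and Zelion, Mirwex is earned (Rule 6).
With Mirwex and Zelion, Ashxel is earned (Rule 4).
With Mirwex and Ashxel, Zeltor is earned (Rule 8).
With Qiljor and Zeltor, Gorbry is earned (Rule 7).
Zeltor: reached.
Zelion: reached.
Gorbry: reached.
Mirwex: reached.
Marpyr would need Raxwyn and Fengor (Rule 9), but Raxwyn is never earned.
Reached: Zeltor, Zelion, Gorbry, and Mirwex — 4 of the 5.

4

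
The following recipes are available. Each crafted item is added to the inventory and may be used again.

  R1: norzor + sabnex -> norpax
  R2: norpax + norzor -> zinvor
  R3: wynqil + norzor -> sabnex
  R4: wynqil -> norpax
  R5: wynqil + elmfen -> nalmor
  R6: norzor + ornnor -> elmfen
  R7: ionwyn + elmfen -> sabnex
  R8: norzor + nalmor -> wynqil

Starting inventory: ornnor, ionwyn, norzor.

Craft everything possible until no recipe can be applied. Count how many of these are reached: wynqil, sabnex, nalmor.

1

Using R6, norzor and ornnor make elmfen.
ionwyn + elmfen -> sabnex (R7).
wynqil would need norzor and nalmor (R8), but nalmor is never obtained.
sabnex: reached.
nalmor would need wynqil and elmfen (R5), but wynqil is never obtained.
Reached: sabnex — 1 of the 3.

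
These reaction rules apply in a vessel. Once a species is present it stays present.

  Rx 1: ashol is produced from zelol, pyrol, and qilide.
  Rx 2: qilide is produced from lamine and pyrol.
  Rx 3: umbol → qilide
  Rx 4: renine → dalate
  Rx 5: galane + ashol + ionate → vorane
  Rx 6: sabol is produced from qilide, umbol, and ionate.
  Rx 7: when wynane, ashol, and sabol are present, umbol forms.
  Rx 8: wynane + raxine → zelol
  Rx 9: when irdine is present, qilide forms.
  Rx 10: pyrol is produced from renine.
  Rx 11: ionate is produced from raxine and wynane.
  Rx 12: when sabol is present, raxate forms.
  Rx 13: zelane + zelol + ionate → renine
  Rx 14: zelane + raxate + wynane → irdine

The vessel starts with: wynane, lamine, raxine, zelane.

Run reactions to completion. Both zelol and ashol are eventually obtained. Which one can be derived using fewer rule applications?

zelol: wynane and raxine present → zelol forms (Rx 8). [1 rule application]
ashol: raxine and wynane present → ionate forms (Rx 11). wynane and raxine present → zelol forms (Rx 8). zelane, zelol, and ionate present → renine forms (Rx 13). renine present → pyrol forms (Rx 10). lamine and pyrol present → qilide forms (Rx 2). zelol, pyrol, and qilide present → ashol forms (Rx 1). [6 rule applications]
zelol needs fewer.

zelol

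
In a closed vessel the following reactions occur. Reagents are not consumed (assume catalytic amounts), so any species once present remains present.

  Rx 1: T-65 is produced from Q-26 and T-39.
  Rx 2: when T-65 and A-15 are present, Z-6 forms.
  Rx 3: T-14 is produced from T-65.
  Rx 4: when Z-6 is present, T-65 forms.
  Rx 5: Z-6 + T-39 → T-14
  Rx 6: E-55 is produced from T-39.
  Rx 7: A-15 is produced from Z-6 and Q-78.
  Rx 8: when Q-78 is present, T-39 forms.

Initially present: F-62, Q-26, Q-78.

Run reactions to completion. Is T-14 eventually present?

Yes

Q-78 present → T-39 forms (Rx 8).
Q-26 and T-39 present → T-65 forms (Rx 1).
T-65 present → T-14 forms (Rx 3).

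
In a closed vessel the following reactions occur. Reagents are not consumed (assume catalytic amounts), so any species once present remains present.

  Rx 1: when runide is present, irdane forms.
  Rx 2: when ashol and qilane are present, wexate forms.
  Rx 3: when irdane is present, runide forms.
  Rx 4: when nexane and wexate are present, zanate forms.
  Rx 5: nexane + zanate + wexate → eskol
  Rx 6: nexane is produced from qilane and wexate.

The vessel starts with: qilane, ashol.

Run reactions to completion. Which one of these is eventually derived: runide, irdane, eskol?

eskol

ashol and qilane present → wexate forms (Rx 2).
qilane and wexate present → nexane forms (Rx 6).
nexane and wexate present → zanate forms (Rx 4).
nexane, zanate, and wexate present → eskol forms (Rx 5).
irdane would need runide (Rx 1), but runide never forms. runide would need irdane (Rx 3), but irdane never forms.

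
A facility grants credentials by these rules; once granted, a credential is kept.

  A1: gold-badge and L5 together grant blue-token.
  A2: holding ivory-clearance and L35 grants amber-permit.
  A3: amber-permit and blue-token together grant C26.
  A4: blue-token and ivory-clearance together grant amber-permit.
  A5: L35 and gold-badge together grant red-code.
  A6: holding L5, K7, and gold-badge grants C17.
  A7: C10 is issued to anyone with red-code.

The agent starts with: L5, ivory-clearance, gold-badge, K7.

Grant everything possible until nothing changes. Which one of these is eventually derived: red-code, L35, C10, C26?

C26

Holding gold-badge and L5 grants blue-token (A1).
Holding blue-token and ivory-clearance grants amber-permit (A4).
Holding amber-permit and blue-token grants C26 (A3).
No rule produces L35, and it is not given. C10 would need red-code (A7), but red-code is never granted. red-code would need L35 and gold-badge (A5), but L35 is never granted.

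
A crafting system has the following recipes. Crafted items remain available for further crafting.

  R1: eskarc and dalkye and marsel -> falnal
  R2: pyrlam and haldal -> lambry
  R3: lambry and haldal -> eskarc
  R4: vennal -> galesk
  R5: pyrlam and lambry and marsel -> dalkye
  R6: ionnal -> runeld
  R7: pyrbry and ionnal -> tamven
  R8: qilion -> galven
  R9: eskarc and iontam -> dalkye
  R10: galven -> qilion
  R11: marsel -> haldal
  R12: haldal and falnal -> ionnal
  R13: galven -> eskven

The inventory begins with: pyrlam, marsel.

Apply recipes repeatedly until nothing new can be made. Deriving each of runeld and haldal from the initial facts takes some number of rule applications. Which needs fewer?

haldal: Using R11, marsel makes haldal. [1 rule application]
runeld: Using R11, marsel makes haldal. pyrlam and haldal -> lambry (R2). Using R3, lambry and haldal make eskarc. Using R5, pyrlam, lambry, and marsel make dalkye. eskarc and dalkye and marsel -> falnal (R1). Using R12, haldal and falnal make ionnal. Using R6, ionnal makes runeld. [7 rule applications]
haldal needs fewer.

haldal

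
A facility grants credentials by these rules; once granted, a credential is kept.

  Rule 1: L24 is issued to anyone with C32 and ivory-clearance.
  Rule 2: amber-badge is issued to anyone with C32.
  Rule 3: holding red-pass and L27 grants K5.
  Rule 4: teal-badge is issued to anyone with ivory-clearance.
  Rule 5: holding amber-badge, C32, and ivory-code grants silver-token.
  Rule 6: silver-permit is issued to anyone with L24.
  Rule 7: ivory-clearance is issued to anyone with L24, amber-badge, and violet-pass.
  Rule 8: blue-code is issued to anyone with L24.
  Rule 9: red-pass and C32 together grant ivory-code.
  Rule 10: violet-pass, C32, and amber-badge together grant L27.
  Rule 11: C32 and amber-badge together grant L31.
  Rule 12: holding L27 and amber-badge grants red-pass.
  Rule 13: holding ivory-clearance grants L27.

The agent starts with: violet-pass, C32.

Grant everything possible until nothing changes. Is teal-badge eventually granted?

No

teal-badge would need ivory-clearance (Rule 4), but ivory-clearance is never granted.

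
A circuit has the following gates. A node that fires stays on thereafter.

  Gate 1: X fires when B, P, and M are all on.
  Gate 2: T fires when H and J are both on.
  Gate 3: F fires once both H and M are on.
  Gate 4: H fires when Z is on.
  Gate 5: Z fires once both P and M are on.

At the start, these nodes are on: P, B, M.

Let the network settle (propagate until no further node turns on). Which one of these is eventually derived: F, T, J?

P and M are on, so Z fires (Gate 5).
Z is on, so H fires (Gate 4).
H and M are on, so F fires (Gate 3).
T would need H and J (Gate 2), but J never turns on. No rule produces J, and it is not given.

F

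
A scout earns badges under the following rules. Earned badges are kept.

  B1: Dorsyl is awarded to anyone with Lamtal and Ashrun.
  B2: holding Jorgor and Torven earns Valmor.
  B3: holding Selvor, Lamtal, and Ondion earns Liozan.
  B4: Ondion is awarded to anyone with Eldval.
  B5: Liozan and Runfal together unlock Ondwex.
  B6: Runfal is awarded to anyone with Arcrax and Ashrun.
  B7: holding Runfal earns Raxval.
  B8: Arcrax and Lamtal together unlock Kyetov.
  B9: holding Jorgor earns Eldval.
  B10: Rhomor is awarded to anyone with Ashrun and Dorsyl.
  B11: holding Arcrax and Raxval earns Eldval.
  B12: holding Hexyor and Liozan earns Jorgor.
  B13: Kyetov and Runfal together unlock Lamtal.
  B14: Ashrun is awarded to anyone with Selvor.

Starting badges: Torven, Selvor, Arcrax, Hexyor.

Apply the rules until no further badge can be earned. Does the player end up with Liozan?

No

Liozan would need Selvor, Lamtal, and Ondion (B3), but Lamtal is never earned.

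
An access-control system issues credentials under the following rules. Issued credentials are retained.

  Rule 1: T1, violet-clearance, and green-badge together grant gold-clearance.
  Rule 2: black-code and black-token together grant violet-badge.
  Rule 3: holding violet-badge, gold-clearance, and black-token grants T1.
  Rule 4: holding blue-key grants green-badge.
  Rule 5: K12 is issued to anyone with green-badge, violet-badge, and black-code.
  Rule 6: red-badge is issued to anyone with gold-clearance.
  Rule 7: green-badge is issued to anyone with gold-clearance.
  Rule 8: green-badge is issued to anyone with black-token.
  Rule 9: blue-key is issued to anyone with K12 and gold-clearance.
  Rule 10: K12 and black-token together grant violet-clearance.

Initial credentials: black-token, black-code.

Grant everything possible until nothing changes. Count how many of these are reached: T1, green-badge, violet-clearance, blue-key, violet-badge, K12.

Holding black-token grants green-badge (Rule 8).
Holding black-code and black-token grants violet-badge (Rule 2).
Holding green-badge, violet-badge, and black-code grants K12 (Rule 5).
Holding K12 and black-token grants violet-clearance (Rule 10).
T1 would need violet-badge, gold-clearance, and black-token (Rule 3), but gold-clearance is never granted.
green-badge: reached.
violet-clearance: reached.
blue-key would need K12 and gold-clearance (Rule 9), but gold-clearance is never granted.
violet-badge: reached.
K12: reached.
Reached: green-badge, violet-clearance, violet-badge, and K12 — 4 of the 6.

4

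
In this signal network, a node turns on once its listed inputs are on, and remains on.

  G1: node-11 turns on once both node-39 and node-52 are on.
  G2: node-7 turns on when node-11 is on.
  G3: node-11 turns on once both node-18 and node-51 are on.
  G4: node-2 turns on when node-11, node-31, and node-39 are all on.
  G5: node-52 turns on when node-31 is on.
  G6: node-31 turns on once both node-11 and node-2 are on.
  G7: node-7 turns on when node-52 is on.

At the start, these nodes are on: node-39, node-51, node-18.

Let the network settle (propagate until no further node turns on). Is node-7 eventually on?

node-18 and node-51 are on, so node-11 turns on (G3).
G2: node-11 on → node-7 on.

Yes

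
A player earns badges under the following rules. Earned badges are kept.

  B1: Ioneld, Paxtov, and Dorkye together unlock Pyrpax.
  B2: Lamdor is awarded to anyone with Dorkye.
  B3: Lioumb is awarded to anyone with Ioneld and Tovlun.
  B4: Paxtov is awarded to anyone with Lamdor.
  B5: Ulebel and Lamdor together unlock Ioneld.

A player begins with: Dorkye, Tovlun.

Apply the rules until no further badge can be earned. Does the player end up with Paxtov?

Yes

With Dorkye, Lamdor is earned (B2).
With Lamdor, Paxtov is earned (B4).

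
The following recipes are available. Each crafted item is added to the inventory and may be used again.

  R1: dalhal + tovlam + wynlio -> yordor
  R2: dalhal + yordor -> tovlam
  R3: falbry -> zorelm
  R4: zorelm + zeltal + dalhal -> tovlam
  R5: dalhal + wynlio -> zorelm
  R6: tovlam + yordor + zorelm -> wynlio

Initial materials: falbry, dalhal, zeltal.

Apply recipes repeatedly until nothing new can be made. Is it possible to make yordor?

yordor would need dalhal, tovlam, and wynlio (R1), but wynlio is never obtained.

No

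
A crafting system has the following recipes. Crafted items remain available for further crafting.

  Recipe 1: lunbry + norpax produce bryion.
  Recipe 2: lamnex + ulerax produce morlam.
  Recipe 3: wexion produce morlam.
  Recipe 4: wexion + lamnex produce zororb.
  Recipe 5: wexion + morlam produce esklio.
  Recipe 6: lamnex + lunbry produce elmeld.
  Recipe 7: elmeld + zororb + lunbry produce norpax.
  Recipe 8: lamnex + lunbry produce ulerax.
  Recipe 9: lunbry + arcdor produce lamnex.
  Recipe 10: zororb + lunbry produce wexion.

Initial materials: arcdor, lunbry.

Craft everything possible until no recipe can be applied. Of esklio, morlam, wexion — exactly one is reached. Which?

Using Recipe 9, lunbry and arcdor make lamnex.
lamnex + lunbry → ulerax (Recipe 8).
Using Recipe 2, lamnex and ulerax make morlam.
wexion would need zororb and lunbry (Recipe 10), but zororb is never obtained. esklio would need wexion and morlam (Recipe 5), but wexion is never obtained.

morlam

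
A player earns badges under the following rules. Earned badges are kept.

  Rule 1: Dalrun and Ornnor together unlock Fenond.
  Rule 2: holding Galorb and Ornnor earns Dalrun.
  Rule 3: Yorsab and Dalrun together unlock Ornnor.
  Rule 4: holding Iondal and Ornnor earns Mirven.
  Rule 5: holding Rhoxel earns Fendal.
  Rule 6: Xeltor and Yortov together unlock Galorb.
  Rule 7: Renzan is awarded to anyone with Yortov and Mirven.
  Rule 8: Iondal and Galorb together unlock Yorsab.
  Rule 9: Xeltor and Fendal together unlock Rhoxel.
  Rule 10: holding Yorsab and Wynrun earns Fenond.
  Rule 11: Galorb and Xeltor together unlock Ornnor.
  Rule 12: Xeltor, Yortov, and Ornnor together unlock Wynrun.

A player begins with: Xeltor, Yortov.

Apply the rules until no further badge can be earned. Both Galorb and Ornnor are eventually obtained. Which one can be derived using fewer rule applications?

Galorb

Galorb: With Xeltor and Yortov, Galorb is earned (Rule 6). [1 rule application]
Ornnor: With Xeltor and Yortov, Galorb is earned (Rule 6). With Galorb and Xeltor, Ornnor is earned (Rule 11). [2 rule applications]
Galorb needs fewer.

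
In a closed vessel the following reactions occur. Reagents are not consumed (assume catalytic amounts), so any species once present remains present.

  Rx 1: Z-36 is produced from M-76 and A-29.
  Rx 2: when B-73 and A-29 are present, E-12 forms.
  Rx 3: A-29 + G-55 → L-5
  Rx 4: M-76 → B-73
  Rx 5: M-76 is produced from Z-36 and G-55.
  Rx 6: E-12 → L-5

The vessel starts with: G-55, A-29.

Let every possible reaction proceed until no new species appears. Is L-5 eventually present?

Yes

A-29 and G-55 present → L-5 forms (Rx 3).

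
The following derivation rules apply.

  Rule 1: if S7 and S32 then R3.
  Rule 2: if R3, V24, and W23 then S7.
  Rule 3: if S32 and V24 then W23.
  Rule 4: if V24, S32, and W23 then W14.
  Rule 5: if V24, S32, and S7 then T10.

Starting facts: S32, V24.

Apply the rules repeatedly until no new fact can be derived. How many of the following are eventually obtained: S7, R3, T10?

S7 would need R3, V24, and W23 (Rule 2), but R3 is never established.
R3 would need S7 and S32 (Rule 1), but S7 is never established.
T10 would need V24, S32, and S7 (Rule 5), but S7 is never established.
None of the 3 are reached.

0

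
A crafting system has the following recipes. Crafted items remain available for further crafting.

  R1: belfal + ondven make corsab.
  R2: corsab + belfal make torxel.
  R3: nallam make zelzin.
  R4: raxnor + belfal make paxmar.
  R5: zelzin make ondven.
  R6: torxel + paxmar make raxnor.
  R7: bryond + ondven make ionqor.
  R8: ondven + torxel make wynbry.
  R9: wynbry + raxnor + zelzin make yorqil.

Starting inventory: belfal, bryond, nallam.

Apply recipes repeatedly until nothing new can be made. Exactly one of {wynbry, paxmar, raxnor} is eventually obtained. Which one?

Using R3, nallam makes zelzin.
zelzin → ondven (R5).
Using R1, belfal and ondven make corsab.
corsab + belfal → torxel (R2).
ondven + torxel → wynbry (R8).
paxmar would need raxnor and belfal (R4), but raxnor is never obtained. raxnor would need torxel and paxmar (R6), but paxmar is never obtained.

wynbry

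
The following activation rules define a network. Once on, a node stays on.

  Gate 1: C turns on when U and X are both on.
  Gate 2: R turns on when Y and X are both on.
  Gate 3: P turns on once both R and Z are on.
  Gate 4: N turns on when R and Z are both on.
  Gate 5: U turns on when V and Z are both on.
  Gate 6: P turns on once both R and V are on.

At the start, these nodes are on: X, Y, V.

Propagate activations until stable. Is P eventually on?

Y and X are on, so R turns on (Gate 2).
R and V are on, so P turns on (Gate 6).

Yes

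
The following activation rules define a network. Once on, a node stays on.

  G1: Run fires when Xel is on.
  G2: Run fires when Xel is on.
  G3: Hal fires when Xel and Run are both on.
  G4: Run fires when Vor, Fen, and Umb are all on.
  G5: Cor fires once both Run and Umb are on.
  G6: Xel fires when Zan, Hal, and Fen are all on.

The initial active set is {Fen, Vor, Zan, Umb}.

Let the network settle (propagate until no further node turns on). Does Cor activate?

Vor, Fen, and Umb are on, so Run fires (G4).
Run and Umb are on, so Cor fires (G5).

Yes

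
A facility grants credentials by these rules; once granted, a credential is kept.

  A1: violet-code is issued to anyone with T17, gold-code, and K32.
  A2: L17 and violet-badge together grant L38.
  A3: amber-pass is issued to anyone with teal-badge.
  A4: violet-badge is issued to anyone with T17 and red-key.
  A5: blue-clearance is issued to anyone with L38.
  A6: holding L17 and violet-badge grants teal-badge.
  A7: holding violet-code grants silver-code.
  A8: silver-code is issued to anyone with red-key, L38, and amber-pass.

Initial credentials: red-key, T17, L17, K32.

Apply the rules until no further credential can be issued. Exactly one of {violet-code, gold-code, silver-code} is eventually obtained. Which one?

silver-code

Holding T17 and red-key grants violet-badge (A4).
Holding L17 and violet-badge grants L38 (A2).
Holding L17 and violet-badge grants teal-badge (A6).
Holding teal-badge grants amber-pass (A3).
Holding red-key, L38, and amber-pass grants silver-code (A8).
violet-code would need T17, gold-code, and K32 (A1), but gold-code is never granted. No rule produces gold-code, and it is not given.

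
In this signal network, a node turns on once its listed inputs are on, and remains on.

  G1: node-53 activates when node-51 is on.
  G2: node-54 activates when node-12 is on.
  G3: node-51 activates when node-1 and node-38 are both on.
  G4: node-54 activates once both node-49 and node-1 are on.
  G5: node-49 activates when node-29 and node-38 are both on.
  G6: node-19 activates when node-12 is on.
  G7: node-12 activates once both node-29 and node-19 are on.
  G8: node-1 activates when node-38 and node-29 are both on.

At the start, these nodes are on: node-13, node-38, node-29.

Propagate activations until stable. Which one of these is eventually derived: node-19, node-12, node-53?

node-38 and node-29 are on, so node-1 activates (G8).
node-1 and node-38 are on, so node-51 activates (G3).
node-51 is on, so node-53 activates (G1).
node-19 would need node-12 (G6), but node-12 never turns on. node-12 would need node-29 and node-19 (G7), but node-19 never turns on.

node-53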